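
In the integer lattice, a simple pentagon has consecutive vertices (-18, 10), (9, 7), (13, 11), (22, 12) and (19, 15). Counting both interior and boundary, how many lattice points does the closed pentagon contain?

141

By the shoelace formula, twice the signed area is |((-18)·7 − 9·10) + (9·11 − 13·7) + (13·12 − 22·11) + (22·15 − 19·12) + (19·10 − (-18)·15)| = 268, so the area is 134.
Along each edge there are gcd(|Δx|,|Δy|)+1 lattice points, so counting each shared vertex once the boundary has gcd(27,3) + gcd(4,4) + gcd(9,1) + gcd(3,3) + gcd(37,5) = 3+4+1+3+1 = 12.
Pick's theorem gives I = A − B/2 + 1 = 134 − 12/2 + 1 = 129, so the closed region contains I + B = 129 + 12 = 141 lattice points.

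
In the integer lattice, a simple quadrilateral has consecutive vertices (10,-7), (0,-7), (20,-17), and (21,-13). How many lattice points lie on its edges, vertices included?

22

Along each edge there are gcd(|Δx|,|Δy|)+1 lattice points, so counting each shared vertex once the boundary has gcd(10,0) + gcd(20,10) + gcd(1,4) + gcd(11,6) = 10+10+1+1 = 22.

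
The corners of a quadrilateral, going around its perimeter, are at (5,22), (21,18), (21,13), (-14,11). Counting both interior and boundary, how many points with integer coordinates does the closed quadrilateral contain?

220

The shoelace formula gives twice the area as |(5·18 − 21·22) + (21·13 − 21·18) + (21·11 − (-14)·13) + ((-14)·22 − 5·11)| = 427, so the area is 213.5.
Along each edge there are gcd(|Δx|,|Δy|)+1 lattice points, so counting each shared vertex once the boundary has gcd(16,4) + gcd(0,5) + gcd(35,2) + gcd(19,11) = 4+5+1+1 = 11.
Pick's theorem gives I = A − B/2 + 1 = 213.5 − 11/2 + 1 = 209, so the closed region contains I + B = 209 + 11 = 220 lattice points.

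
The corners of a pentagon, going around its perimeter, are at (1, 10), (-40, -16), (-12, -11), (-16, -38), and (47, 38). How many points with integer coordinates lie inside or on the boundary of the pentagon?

Using the shoelace formula, 2A = |(1·(-16) − (-40)·10) + ((-40)·(-11) − (-12)·(-16)) + ((-12)·(-38) − (-16)·(-11)) + ((-16)·38 − 47·(-38)) + (47·10 − 1·38)| = 2522, so the area is 1261.
Along each edge there are gcd(|Δx|,|Δy|)+1 lattice points, so counting each shared vertex once the boundary has gcd(41,26) + gcd(28,5) + gcd(4,27) + gcd(63,76) + gcd(46,28) = 1+1+1+1+2 = 6.
Pick's theorem gives I = A − B/2 + 1 = 1261 − 6/2 + 1 = 1259, so the closed region contains I + B = 1259 + 6 = 1265 lattice points.

1265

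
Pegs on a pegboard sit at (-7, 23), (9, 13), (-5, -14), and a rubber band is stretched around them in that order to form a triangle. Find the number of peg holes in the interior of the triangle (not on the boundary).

The shoelace formula gives twice the area as |[(-7)·13 − 9·23] + [9·(-14) − (-5)·13] + [(-5)·23 − (-7)·(-14)]| = 572, so the area is 286.
Along each edge there are gcd(|Δx|,|Δy|)+1 lattice points, so counting each shared vertex once the boundary has gcd(16,10) + gcd(14,27) + gcd(2,37) = 2+1+1 = 4.
Pick's theorem gives I = A − B/2 + 1 = 286 − 4/2 + 1 = 285.

285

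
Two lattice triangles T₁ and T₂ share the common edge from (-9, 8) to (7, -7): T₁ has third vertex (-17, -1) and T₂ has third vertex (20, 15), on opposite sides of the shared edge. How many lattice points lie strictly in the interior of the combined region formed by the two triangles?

402

The union is the simple quadrilateral with vertices (-9, 8), (-17, -1), (7, -7), (20, 15) in order.
The shoelace formula gives twice the area as |((-9)·(-1) − (-17)·8) + ((-17)·(-7) − 7·(-1)) + (7·15 − 20·(-7)) + (20·8 − (-9)·15)| = 811, so the area is 405.5.
Summing gcd(|Δx|,|Δy|) over the edges gives the boundary count: gcd(8,9) + gcd(24,6) + gcd(13,22) + gcd(29,7) = 1+6+1+1 = 9.
By Pick's theorem I = A − B/2 + 1 = 405.5 − 9/2 + 1 = 402.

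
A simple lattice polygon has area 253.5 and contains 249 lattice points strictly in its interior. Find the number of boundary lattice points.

11

Pick's theorem gives A = I + B/2 − 1, so B = 2(A − I + 1) = 2(253.5 − 249 + 1) = 11.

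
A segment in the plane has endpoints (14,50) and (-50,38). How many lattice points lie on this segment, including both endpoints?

5

The number of lattice points on a segment between lattice points is gcd(|Δx|,|Δy|) + 1 = gcd(64,12) + 1 = 4 + 1 = 5.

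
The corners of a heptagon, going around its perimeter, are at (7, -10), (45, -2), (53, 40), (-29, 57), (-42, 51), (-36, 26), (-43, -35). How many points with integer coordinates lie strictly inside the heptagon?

5602

The shoelace formula gives twice the area as |[7·(-2) − 45·(-10)] + [45·40 − 53·(-2)] + [53·57 − (-29)·40] + [(-29)·51 − (-42)·57] + [(-42)·26 − (-36)·51] + [(-36)·(-35) − (-43)·26] + [(-43)·(-10) − 7·(-35)]| = 11235, so the area is 5617.5.
Summing gcd(|Δx|,|Δy|) over the edges gives the boundary count: gcd(38,8) + gcd(8,42) + gcd(82,17) + gcd(13,6) + gcd(6,25) + gcd(7,61) + gcd(50,25) = 2+2+1+1+1+1+25 = 33.
By Pick's theorem A = I + B/2 − 1, so I = 5617.5 − 33/2 + 1 = 5602.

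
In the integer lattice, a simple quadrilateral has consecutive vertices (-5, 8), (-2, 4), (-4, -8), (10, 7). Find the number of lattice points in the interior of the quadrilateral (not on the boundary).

By the shoelace formula, twice the signed area is |[(-5)·4 − (-2)·8] + [(-2)·(-8) − (-4)·4] + [(-4)·7 − 10·(-8)] + [10·8 − (-5)·7]| = 195, so the area is 195/2.
Along each edge there are gcd(|Δx|,|Δy|)+1 lattice points, so counting each shared vertex once the boundary has gcd(3,4) + gcd(2,12) + gcd(14,15) + gcd(15,1) = 1+2+1+1 = 5.
By Pick's theorem A = I + B/2 − 1, so I = 195/2 − 5/2 + 1 = 96.

96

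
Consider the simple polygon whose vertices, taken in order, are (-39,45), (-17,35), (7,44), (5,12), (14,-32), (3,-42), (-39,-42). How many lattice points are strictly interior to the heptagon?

3785

The shoelace formula gives twice the area as |((-39)·35 − (-17)·45) + ((-17)·44 − 7·35) + (7·12 − 5·44) + (5·(-32) − 14·12) + (14·(-42) − 3·(-32)) + (3·(-42) − (-39)·(-42)) + ((-39)·45 − (-39)·(-42))| = 7706, so the area is 3853.
Summing gcd(|Δx|,|Δy|) over the edges gives the boundary count: gcd(22,10) + gcd(24,9) + gcd(2,32) + gcd(9,44) + gcd(11,10) + gcd(42,0) + gcd(0,87) = 2+3+2+1+1+42+87 = 138.
Pick's theorem gives I = A − B/2 + 1 = 3853 − 138/2 + 1 = 3785.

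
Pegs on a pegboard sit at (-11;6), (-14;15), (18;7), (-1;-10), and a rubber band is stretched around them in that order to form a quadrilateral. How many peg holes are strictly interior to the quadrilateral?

Using the shoelace formula, 2A = |((-11)·15 − (-14)·6) + ((-14)·7 − 18·15) + (18·(-10) − (-1)·7) + ((-1)·6 − (-11)·(-10))| = 738, so the area is 369.
Along each edge there are gcd(|Δx|,|Δy|)+1 lattice points, so counting each shared vertex once the boundary has gcd(3,9) + gcd(32,8) + gcd(19,17) + gcd(10,16) = 3+8+1+2 = 14.
By Pick's theorem A = I + B/2 − 1, so I = 369 − 14/2 + 1 = 363.

363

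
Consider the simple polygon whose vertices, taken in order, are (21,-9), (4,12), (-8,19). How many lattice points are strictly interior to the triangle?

66

The shoelace formula gives twice the area as |(21·12 − 4·(-9)) + (4·19 − (-8)·12) + ((-8)·(-9) − 21·19)| = 133, so the area is 133/2.
The number of boundary lattice points is Σ gcd(|Δx|,|Δy|) = gcd(17,21) + gcd(12,7) + gcd(29,28) = 1+1+1 = 3.
By Pick's theorem A = I + B/2 − 1, so I = 133/2 − 3/2 + 1 = 66.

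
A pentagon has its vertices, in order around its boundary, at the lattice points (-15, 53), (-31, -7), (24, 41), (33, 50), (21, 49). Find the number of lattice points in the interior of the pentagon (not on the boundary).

1445

Using the shoelace formula, 2A = |((-15)·(-7) − (-31)·53) + ((-31)·41 − 24·(-7)) + (24·50 − 33·41) + (33·49 − 21·50) + (21·53 − (-15)·49)| = 2907, so the area is 2907/2.
Summing gcd(|Δx|,|Δy|) over the edges gives the boundary count: gcd(16,60) + gcd(55,48) + gcd(9,9) + gcd(12,1) + gcd(36,4) = 4+1+9+1+4 = 19.
Pick's theorem gives I = A − B/2 + 1 = 2907/2 − 19/2 + 1 = 1445.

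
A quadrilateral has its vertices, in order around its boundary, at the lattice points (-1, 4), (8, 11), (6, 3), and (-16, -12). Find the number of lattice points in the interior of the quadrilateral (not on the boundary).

91

The shoelace formula gives twice the area as |((-1)·11 − 8·4) + (8·3 − 6·11) + (6·(-12) − (-16)·3) + ((-16)·4 − (-1)·(-12))| = 185, so the area is 92.5.
Summing gcd(|Δx|,|Δy|) over the edges gives the boundary count: gcd(9,7) + gcd(2,8) + gcd(22,15) + gcd(15,16) = 1+2+1+1 = 5.
By Pick's theorem A = I + B/2 − 1, so I = 92.5 − 5/2 + 1 = 91.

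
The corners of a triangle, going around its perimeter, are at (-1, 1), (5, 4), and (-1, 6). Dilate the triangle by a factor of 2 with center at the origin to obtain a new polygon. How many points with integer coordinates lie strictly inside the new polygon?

By the shoelace formula, twice the signed area is |((-1)·4 − 5·1) + (5·6 − (-1)·4) + ((-1)·1 − (-1)·6)| = 30, so the area is 15.
Summing gcd(|Δx|,|Δy|) over the edges gives the boundary count: gcd(6,3) + gcd(6,2) + gcd(0,5) = 3+2+5 = 10.
Scaling by 2 multiplies the area by 2² = 4 (so the new area is 60) and multiplies the boundary lattice-point count by 2, giving 20.
By Pick's theorem, the interior count of the dilated polygon is 60 − 20/2 + 1 = 51.

51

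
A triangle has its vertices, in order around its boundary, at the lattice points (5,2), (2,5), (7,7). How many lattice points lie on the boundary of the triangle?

5

Along each edge there are gcd(|Δx|,|Δy|)+1 lattice points, so counting each shared vertex once the boundary has gcd(3,3) + gcd(5,2) + gcd(2,5) = 3+1+1 = 5.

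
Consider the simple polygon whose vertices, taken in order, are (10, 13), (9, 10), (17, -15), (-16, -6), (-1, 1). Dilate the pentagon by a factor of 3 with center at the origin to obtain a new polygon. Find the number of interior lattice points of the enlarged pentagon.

3181

By the shoelace formula, twice the signed area is |(10·10 − 9·13) + (9·(-15) − 17·10) + (17·(-6) − (-16)·(-15)) + ((-16)·1 − (-1)·(-6)) + ((-1)·13 − 10·1)| = 709, so the area is 709/2.
Summing gcd(|Δx|,|Δy|) over the edges gives the boundary count: gcd(1,3) + gcd(8,25) + gcd(33,9) + gcd(15,7) + gcd(11,12) = 1+1+3+1+1 = 7.
Scaling by 3 multiplies the area by 3² = 9 (so the new area is 3190.5) and multiplies the boundary lattice-point count by 3, giving 21.
By Pick's theorem, the interior count of the dilated polygon is 3190.5 − 21/2 + 1 = 3181.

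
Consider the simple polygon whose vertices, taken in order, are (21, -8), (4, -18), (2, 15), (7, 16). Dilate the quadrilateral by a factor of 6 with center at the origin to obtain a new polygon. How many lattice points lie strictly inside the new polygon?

12856

Using the shoelace formula, 2A = |[21·(-18) − 4·(-8)] + [4·15 − 2·(-18)] + [2·16 − 7·15] + [7·(-8) − 21·16]| = 715, so the area is 715/2.
Along each edge there are gcd(|Δx|,|Δy|)+1 lattice points, so counting each shared vertex once the boundary has gcd(17,10) + gcd(2,33) + gcd(5,1) + gcd(14,24) = 1+1+1+2 = 5.
Scaling by 6 multiplies the area by 6² = 36 (so the new area is 12870) and multiplies the boundary lattice-point count by 6, giving 30.
By Pick's theorem, the interior count of the dilated polygon is 12870 − 30/2 + 1 = 12856.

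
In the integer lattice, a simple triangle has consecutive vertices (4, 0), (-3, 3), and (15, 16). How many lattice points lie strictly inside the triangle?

72

By the shoelace formula, twice the signed area is |(4·3 − (-3)·0) + ((-3)·16 − 15·3) + (15·0 − 4·16)| = 145, so the area is 145/2.
Summing gcd(|Δx|,|Δy|) over the edges gives the boundary count: gcd(7,3) + gcd(18,13) + gcd(11,16) = 1+1+1 = 3.
By Pick's theorem A = I + B/2 − 1, so I = 145/2 − 3/2 + 1 = 72.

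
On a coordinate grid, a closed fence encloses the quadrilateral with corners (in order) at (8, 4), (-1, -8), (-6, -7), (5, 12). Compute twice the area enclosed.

The shoelace formula gives twice the area as |(8·(-8) − (-1)·4) + ((-1)·(-7) − (-6)·(-8)) + ((-6)·12 − 5·(-7)) + (5·4 − 8·12)| = 214, so the area is 107.

214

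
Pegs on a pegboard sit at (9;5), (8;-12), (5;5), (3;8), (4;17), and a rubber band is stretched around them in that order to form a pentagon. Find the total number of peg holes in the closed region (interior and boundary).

Using the shoelace formula, 2A = |[9·(-12) − 8·5] + [8·5 − 5·(-12)] + [5·8 − 3·5] + [3·17 − 4·8] + [4·5 − 9·17]| = 137, so the area is 137/2.
Summing gcd(|Δx|,|Δy|) over the edges gives the boundary count: gcd(1,17) + gcd(3,17) + gcd(2,3) + gcd(1,9) + gcd(5,12) = 1+1+1+1+1 = 5.
Pick's theorem gives I = A − B/2 + 1 = 137/2 − 5/2 + 1 = 67, so the closed region contains I + B = 67 + 5 = 72 lattice points.

72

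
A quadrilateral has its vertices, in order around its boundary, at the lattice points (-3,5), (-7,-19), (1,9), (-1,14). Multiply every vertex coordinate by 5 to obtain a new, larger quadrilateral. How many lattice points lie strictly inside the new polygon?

The shoelace formula gives twice the area as |((-3)·(-19) − (-7)·5) + ((-7)·9 − 1·(-19)) + (1·14 − (-1)·9) + ((-1)·5 − (-3)·14)| = 108, so the area is 54.
The number of boundary lattice points is Σ gcd(|Δx|,|Δy|) = gcd(4,24) + gcd(8,28) + gcd(2,5) + gcd(2,9) = 4+4+1+1 = 10.
Scaling by 5 multiplies the area by 5² = 25 (so the new area is 1350) and multiplies the boundary lattice-point count by 5, giving 50.
By Pick's theorem, the interior count of the dilated polygon is 1350 − 50/2 + 1 = 1326.

1326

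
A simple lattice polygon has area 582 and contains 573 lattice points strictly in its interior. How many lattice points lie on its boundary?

20

Pick's theorem gives A = I + B/2 − 1, so B = 2(A − I + 1) = 2(582 − 573 + 1) = 20.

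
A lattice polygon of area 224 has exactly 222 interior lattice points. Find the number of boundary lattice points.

6

Pick's theorem gives A = I + B/2 − 1, so B = 2(A − I + 1) = 2(224 − 222 + 1) = 6.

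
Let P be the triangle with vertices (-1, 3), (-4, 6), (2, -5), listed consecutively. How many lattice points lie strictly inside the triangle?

By the shoelace formula, twice the signed area is |[(-1)·6 − (-4)·3] + [(-4)·(-5) − 2·6] + [2·3 − (-1)·(-5)]| = 15, so the area is 7.5.
The number of boundary lattice points is Σ gcd(|Δx|,|Δy|) = gcd(3,3) + gcd(6,11) + gcd(3,8) = 3+1+1 = 5.
Pick's theorem gives I = A − B/2 + 1 = 7.5 − 5/2 + 1 = 6.

6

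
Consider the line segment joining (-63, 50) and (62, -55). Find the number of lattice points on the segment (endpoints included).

The number of lattice points on a segment between lattice points is gcd(|Δx|,|Δy|) + 1 = gcd(125,105) + 1 = 5 + 1 = 6.

6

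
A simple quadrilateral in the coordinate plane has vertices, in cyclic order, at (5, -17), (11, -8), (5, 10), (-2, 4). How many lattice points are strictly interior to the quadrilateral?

By the shoelace formula, twice the signed area is |[5·(-8) − 11·(-17)] + [11·10 − 5·(-8)] + [5·4 − (-2)·10] + [(-2)·(-17) − 5·4]| = 351, so the area is 351/2.
Along each edge there are gcd(|Δx|,|Δy|)+1 lattice points, so counting each shared vertex once the boundary has gcd(6,9) + gcd(6,18) + gcd(7,6) + gcd(7,21) = 3+6+1+7 = 17.
By Pick's theorem A = I + B/2 − 1, so I = 351/2 − 17/2 + 1 = 168.

168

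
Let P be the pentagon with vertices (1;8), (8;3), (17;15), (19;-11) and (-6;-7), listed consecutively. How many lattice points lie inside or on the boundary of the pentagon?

By the shoelace formula, twice the signed area is |[1·3 − 8·8] + [8·15 − 17·3] + [17·(-11) − 19·15] + [19·(-7) − (-6)·(-11)] + [(-6)·8 − 1·(-7)]| = 704, so the area is 352.
Along each edge there are gcd(|Δx|,|Δy|)+1 lattice points, so counting each shared vertex once the boundary has gcd(7,5) + gcd(9,12) + gcd(2,26) + gcd(25,4) + gcd(7,15) = 1+3+2+1+1 = 8.
Pick's theorem gives I = A − B/2 + 1 = 352 − 8/2 + 1 = 349, so the closed region contains I + B = 349 + 8 = 357 lattice points.

357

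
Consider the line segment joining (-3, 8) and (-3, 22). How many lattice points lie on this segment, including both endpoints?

The number of lattice points on a segment between lattice points is gcd(|Δx|,|Δy|) + 1 = gcd(0,14) + 1 = 14 + 1 = 15.

15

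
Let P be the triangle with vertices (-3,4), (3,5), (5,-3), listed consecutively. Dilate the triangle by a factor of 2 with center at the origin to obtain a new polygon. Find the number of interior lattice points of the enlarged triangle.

97

Using the shoelace formula, 2A = |[(-3)·5 − 3·4] + [3·(-3) − 5·5] + [5·4 − (-3)·(-3)]| = 50, so the area is 25.
Summing gcd(|Δx|,|Δy|) over the edges gives the boundary count: gcd(6,1) + gcd(2,8) + gcd(8,7) = 1+2+1 = 4.
Scaling by 2 multiplies the area by 2² = 4 (so the new area is 100) and multiplies the boundary lattice-point count by 2, giving 8.
By Pick's theorem, the interior count of the dilated polygon is 100 − 8/2 + 1 = 97.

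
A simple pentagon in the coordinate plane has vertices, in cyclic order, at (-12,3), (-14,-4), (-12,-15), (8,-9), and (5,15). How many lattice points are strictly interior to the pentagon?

By the shoelace formula, twice the signed area is |[(-12)·(-4) − (-14)·3] + [(-14)·(-15) − (-12)·(-4)] + [(-12)·(-9) − 8·(-15)] + [8·15 − 5·(-9)] + [5·3 − (-12)·15]| = 840, so the area is 420.
The number of boundary lattice points is Σ gcd(|Δx|,|Δy|) = gcd(2,7) + gcd(2,11) + gcd(20,6) + gcd(3,24) + gcd(17,12) = 1+1+2+3+1 = 8.
By Pick's theorem A = I + B/2 − 1, so I = 420 − 8/2 + 1 = 417.

417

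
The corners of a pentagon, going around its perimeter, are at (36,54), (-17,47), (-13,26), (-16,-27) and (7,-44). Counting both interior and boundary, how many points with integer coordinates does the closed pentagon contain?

The shoelace formula gives twice the area as |(36·47 − (-17)·54) + ((-17)·26 − (-13)·47) + ((-13)·(-27) − (-16)·26) + ((-16)·(-44) − 7·(-27)) + (7·54 − 36·(-44))| = 6401, so the area is 6401/2.
Summing gcd(|Δx|,|Δy|) over the edges gives the boundary count: gcd(53,7) + gcd(4,21) + gcd(3,53) + gcd(23,17) + gcd(29,98) = 1+1+1+1+1 = 5.
Pick's theorem gives I = A − B/2 + 1 = 6401/2 − 5/2 + 1 = 3199, so the closed region contains I + B = 3199 + 5 = 3204 lattice points.

3204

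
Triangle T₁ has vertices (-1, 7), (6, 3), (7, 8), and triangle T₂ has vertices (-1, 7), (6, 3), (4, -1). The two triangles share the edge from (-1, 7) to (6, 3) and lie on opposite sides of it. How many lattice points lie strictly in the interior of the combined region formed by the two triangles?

The union is the simple quadrilateral with vertices (-1, 7), (7, 8), (6, 3), (4, -1) in order.
Using the shoelace formula, 2A = |((-1)·8 − 7·7) + (7·3 − 6·8) + (6·(-1) − 4·3) + (4·7 − (-1)·(-1))| = 75, so the area is 37.5.
Along each edge there are gcd(|Δx|,|Δy|)+1 lattice points, so counting each shared vertex once the boundary has gcd(8,1) + gcd(1,5) + gcd(2,4) + gcd(5,8) = 1+1+2+1 = 5.
By Pick's theorem I = A − B/2 + 1 = 37.5 − 5/2 + 1 = 36.

36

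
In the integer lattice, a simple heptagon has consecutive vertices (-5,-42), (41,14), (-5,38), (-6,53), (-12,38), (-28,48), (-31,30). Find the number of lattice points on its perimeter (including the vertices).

15

Summing gcd(|Δx|,|Δy|) over the edges gives the boundary count: gcd(46,56) + gcd(46,24) + gcd(1,15) + gcd(6,15) + gcd(16,10) + gcd(3,18) + gcd(26,72) = 2+2+1+3+2+3+2 = 15.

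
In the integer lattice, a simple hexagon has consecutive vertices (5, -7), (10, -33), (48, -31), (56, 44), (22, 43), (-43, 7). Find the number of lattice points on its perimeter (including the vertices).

Along each edge there are gcd(|Δx|,|Δy|)+1 lattice points, so counting each shared vertex once the boundary has gcd(5,26) + gcd(38,2) + gcd(8,75) + gcd(34,1) + gcd(65,36) + gcd(48,14) = 1+2+1+1+1+2 = 8.

8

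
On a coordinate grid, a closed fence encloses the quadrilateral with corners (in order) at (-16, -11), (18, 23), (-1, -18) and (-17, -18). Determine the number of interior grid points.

405

Using the shoelace formula, 2A = |[(-16)·23 − 18·(-11)] + [18·(-18) − (-1)·23] + [(-1)·(-18) − (-17)·(-18)] + [(-17)·(-11) − (-16)·(-18)]| = 860, so the area is 430.
Summing gcd(|Δx|,|Δy|) over the edges gives the boundary count: gcd(34,34) + gcd(19,41) + gcd(16,0) + gcd(1,7) = 34+1+16+1 = 52.
By Pick's theorem A = I + B/2 − 1, so I = 430 − 52/2 + 1 = 405.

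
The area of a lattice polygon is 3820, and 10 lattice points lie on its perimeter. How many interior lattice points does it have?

3816

From Pick's theorem, I = A − B/2 + 1 = 3820 − 10/2 + 1 = 3816.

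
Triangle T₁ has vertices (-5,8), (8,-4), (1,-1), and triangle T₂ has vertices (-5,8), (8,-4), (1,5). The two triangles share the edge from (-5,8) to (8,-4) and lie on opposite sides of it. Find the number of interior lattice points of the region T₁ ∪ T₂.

The union is the simple quadrilateral with vertices (-5,8), (1,-1), (8,-4), (1,5) in order.
By the shoelace formula, twice the signed area is |((-5)·(-1) − 1·8) + (1·(-4) − 8·(-1)) + (8·5 − 1·(-4)) + (1·8 − (-5)·5)| = 78, so the area is 39.
Along each edge there are gcd(|Δx|,|Δy|)+1 lattice points, so counting each shared vertex once the boundary has gcd(6,9) + gcd(7,3) + gcd(7,9) + gcd(6,3) = 3+1+1+3 = 8.
By Pick's theorem I = A − B/2 + 1 = 39 − 8/2 + 1 = 36.

36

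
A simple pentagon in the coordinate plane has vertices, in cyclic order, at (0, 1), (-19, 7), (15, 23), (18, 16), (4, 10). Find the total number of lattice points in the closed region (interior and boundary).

293

Using the shoelace formula, 2A = |(0·7 − (-19)·1) + ((-19)·23 − 15·7) + (15·16 − 18·23) + (18·10 − 4·16) + (4·1 − 0·10)| = 577, so the area is 577/2.
Summing gcd(|Δx|,|Δy|) over the edges gives the boundary count: gcd(19,6) + gcd(34,16) + gcd(3,7) + gcd(14,6) + gcd(4,9) = 1+2+1+2+1 = 7.
Pick's theorem gives I = A − B/2 + 1 = 577/2 − 7/2 + 1 = 286, so the closed region contains I + B = 286 + 7 = 293 lattice points.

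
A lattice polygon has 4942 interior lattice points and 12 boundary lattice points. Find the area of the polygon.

Pick's theorem states A = I + B/2 − 1, so A = 4942 + 12/2 − 1 = 4947.

4947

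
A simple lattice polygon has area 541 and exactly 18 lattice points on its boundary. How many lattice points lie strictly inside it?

Pick's theorem A = I + B/2 − 1 rearranges to I = A − B/2 + 1 = 541 − 18/2 + 1 = 533.

533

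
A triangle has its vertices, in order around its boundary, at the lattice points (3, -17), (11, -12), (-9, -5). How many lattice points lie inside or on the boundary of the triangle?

By the shoelace formula, twice the signed area is |(3·(-12) − 11·(-17)) + (11·(-5) − (-9)·(-12)) + ((-9)·(-17) − 3·(-5))| = 156, so the area is 78.
Summing gcd(|Δx|,|Δy|) over the edges gives the boundary count: gcd(8,5) + gcd(20,7) + gcd(12,12) = 1+1+12 = 14.
Pick's theorem gives I = A − B/2 + 1 = 78 − 14/2 + 1 = 72, so the closed region contains I + B = 72 + 14 = 86 lattice points.

86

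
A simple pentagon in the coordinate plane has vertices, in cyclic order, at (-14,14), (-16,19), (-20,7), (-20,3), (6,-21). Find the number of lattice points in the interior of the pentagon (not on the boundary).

242

The shoelace formula gives twice the area as |[(-14)·19 − (-16)·14] + [(-16)·7 − (-20)·19] + [(-20)·3 − (-20)·7] + [(-20)·(-21) − 6·3] + [6·14 − (-14)·(-21)]| = 498, so the area is 249.
The number of boundary lattice points is Σ gcd(|Δx|,|Δy|) = gcd(2,5) + gcd(4,12) + gcd(0,4) + gcd(26,24) + gcd(20,35) = 1+4+4+2+5 = 16.
Pick's theorem gives I = A − B/2 + 1 = 249 − 16/2 + 1 = 242.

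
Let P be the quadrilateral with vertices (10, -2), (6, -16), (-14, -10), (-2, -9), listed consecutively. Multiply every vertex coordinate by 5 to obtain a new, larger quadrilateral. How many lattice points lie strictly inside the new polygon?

2886

Using the shoelace formula, 2A = |[10·(-16) − 6·(-2)] + [6·(-10) − (-14)·(-16)] + [(-14)·(-9) − (-2)·(-10)] + [(-2)·(-2) − 10·(-9)]| = 232, so the area is 116.
The number of boundary lattice points is Σ gcd(|Δx|,|Δy|) = gcd(4,14) + gcd(20,6) + gcd(12,1) + gcd(12,7) = 2+2+1+1 = 6.
Scaling by 5 multiplies the area by 5² = 25 (so the new area is 2900) and multiplies the boundary lattice-point count by 5, giving 30.
By Pick's theorem, the interior count of the dilated polygon is 2900 − 30/2 + 1 = 2886.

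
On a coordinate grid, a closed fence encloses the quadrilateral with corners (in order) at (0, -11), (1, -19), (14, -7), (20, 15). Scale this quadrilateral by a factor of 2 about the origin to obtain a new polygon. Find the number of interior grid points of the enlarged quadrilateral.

The shoelace formula gives twice the area as |(0·(-19) − 1·(-11)) + (1·(-7) − 14·(-19)) + (14·15 − 20·(-7)) + (20·(-11) − 0·15)| = 400, so the area is 200.
Summing gcd(|Δx|,|Δy|) over the edges gives the boundary count: gcd(1,8) + gcd(13,12) + gcd(6,22) + gcd(20,26) = 1+1+2+2 = 6.
Scaling by 2 multiplies the area by 2² = 4 (so the new area is 800) and multiplies the boundary lattice-point count by 2, giving 12.
By Pick's theorem, the interior count of the dilated polygon is 800 − 12/2 + 1 = 795.

795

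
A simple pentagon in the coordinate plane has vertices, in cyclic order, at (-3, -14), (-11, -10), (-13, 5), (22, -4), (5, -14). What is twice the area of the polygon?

767

The shoelace formula gives twice the area as |[(-3)·(-10) − (-11)·(-14)] + [(-11)·5 − (-13)·(-10)] + [(-13)·(-4) − 22·5] + [22·(-14) − 5·(-4)] + [5·(-14) − (-3)·(-14)]| = 767, so the area is 767/2.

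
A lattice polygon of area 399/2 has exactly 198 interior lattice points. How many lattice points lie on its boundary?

5

Pick's theorem gives A = I + B/2 − 1, so B = 2(A − I + 1) = 2(399/2 − 198 + 1) = 5.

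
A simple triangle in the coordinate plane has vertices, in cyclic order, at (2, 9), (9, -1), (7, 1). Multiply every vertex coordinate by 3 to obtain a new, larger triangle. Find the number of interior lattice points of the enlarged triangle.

The shoelace formula gives twice the area as |(2·(-1) − 9·9) + (9·1 − 7·(-1)) + (7·9 − 2·1)| = 6, so the area is 3.
Summing gcd(|Δx|,|Δy|) over the edges gives the boundary count: gcd(7,10) + gcd(2,2) + gcd(5,8) = 1+2+1 = 4.
Scaling by 3 multiplies the area by 3² = 9 (so the new area is 27) and multiplies the boundary lattice-point count by 3, giving 12.
By Pick's theorem, the interior count of the dilated polygon is 27 − 12/2 + 1 = 22.

22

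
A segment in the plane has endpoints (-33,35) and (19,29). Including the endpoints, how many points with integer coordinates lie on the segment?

3

The number of lattice points on a segment between lattice points is gcd(|Δx|,|Δy|) + 1 = gcd(52,6) + 1 = 2 + 1 = 3.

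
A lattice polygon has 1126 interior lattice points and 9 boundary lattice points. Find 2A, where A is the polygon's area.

Pick's theorem states A = I + B/2 − 1, so A = 1126 + 9/2 − 1 = 2259/2.
Hence 2A = 2259.

2259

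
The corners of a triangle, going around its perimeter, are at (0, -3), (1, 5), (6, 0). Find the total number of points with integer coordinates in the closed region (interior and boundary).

28

The shoelace formula gives twice the area as |(0·5 − 1·(-3)) + (1·0 − 6·5) + (6·(-3) − 0·0)| = 45, so the area is 22.5.
The number of boundary lattice points is Σ gcd(|Δx|,|Δy|) = gcd(1,8) + gcd(5,5) + gcd(6,3) = 1+5+3 = 9.
Pick's theorem gives I = A − B/2 + 1 = 22.5 − 9/2 + 1 = 19, so the closed region contains I + B = 19 + 9 = 28 lattice points.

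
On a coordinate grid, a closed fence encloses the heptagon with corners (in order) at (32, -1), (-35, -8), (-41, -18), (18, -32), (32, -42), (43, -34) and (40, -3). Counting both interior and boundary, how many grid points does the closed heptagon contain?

1966

Using the shoelace formula, 2A = |[32·(-8) − (-35)·(-1)] + [(-35)·(-18) − (-41)·(-8)] + [(-41)·(-32) − 18·(-18)] + [18·(-42) − 32·(-32)] + [32·(-34) − 43·(-42)] + [43·(-3) − 40·(-34)] + [40·(-1) − 32·(-3)]| = 3920, so the area is 1960.
Summing gcd(|Δx|,|Δy|) over the edges gives the boundary count: gcd(67,7) + gcd(6,10) + gcd(59,14) + gcd(14,10) + gcd(11,8) + gcd(3,31) + gcd(8,2) = 1+2+1+2+1+1+2 = 10.
Pick's theorem gives I = A − B/2 + 1 = 1960 − 10/2 + 1 = 1956, so the closed region contains I + B = 1956 + 10 = 1966 lattice points.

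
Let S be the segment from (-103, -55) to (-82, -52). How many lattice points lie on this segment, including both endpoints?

The number of lattice points on a segment between lattice points is gcd(|Δx|,|Δy|) + 1 = gcd(21,3) + 1 = 3 + 1 = 4.

4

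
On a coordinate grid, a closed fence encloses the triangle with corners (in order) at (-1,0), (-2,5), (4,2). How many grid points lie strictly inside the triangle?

12

By the shoelace formula, twice the signed area is |((-1)·5 − (-2)·0) + ((-2)·2 − 4·5) + (4·0 − (-1)·2)| = 27, so the area is 27/2.
The number of boundary lattice points is Σ gcd(|Δx|,|Δy|) = gcd(1,5) + gcd(6,3) + gcd(5,2) = 1+3+1 = 5.
By Pick's theorem A = I + B/2 − 1, so I = 27/2 − 5/2 + 1 = 12.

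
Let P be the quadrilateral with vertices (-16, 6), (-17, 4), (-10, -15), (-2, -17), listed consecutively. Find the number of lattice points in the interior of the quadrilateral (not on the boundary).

Using the shoelace formula, 2A = |((-16)·4 − (-17)·6) + ((-17)·(-15) − (-10)·4) + ((-10)·(-17) − (-2)·(-15)) + ((-2)·6 − (-16)·(-17))| = 189, so the area is 189/2.
Summing gcd(|Δx|,|Δy|) over the edges gives the boundary count: gcd(1,2) + gcd(7,19) + gcd(8,2) + gcd(14,23) = 1+1+2+1 = 5.
By Pick's theorem A = I + B/2 − 1, so I = 189/2 − 5/2 + 1 = 93.

93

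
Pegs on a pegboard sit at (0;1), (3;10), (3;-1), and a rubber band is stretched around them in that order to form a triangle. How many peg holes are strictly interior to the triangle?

The shoelace formula gives twice the area as |(0·10 − 3·1) + (3·(-1) − 3·10) + (3·1 − 0·(-1))| = 33, so the area is 33/2.
The number of boundary lattice points is Σ gcd(|Δx|,|Δy|) = gcd(3,9) + gcd(0,11) + gcd(3,2) = 3+11+1 = 15.
Pick's theorem gives I = A − B/2 + 1 = 33/2 − 15/2 + 1 = 10.

10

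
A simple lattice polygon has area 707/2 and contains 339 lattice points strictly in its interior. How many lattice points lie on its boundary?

31

Pick's theorem gives A = I + B/2 − 1, so B = 2(A − I + 1) = 2(707/2 − 339 + 1) = 31.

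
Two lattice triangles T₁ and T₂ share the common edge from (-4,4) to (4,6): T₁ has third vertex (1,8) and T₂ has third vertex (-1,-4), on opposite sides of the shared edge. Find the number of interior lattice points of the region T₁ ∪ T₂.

The union is the simple quadrilateral with vertices (-4,4), (1,8), (4,6), (-1,-4) in order.
Using the shoelace formula, 2A = |[(-4)·8 − 1·4] + [1·6 − 4·8] + [4·(-4) − (-1)·6] + [(-1)·4 − (-4)·(-4)]| = 92, so the area is 46.
Along each edge there are gcd(|Δx|,|Δy|)+1 lattice points, so counting each shared vertex once the boundary has gcd(5,4) + gcd(3,2) + gcd(5,10) + gcd(3,8) = 1+1+5+1 = 8.
By Pick's theorem I = A − B/2 + 1 = 46 − 8/2 + 1 = 43.

43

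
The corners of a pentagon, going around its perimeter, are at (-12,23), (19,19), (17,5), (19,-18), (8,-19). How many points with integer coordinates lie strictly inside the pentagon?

By the shoelace formula, twice the signed area is |[(-12)·19 − 19·23] + [19·5 − 17·19] + [17·(-18) − 19·5] + [19·(-19) − 8·(-18)] + [8·23 − (-12)·(-19)]| = 1555, so the area is 777.5.
The number of boundary lattice points is Σ gcd(|Δx|,|Δy|) = gcd(31,4) + gcd(2,14) + gcd(2,23) + gcd(11,1) + gcd(20,42) = 1+2+1+1+2 = 7.
By Pick's theorem A = I + B/2 − 1, so I = 777.5 − 7/2 + 1 = 775.

775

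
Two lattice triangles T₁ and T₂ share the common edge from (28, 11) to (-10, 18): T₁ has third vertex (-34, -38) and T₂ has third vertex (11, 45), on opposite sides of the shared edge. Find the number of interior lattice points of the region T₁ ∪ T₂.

1721

The union is the simple quadrilateral with vertices (28, 11), (-34, -38), (-10, 18), (11, 45) in order.
By the shoelace formula, twice the signed area is |[28·(-38) − (-34)·11] + [(-34)·18 − (-10)·(-38)] + [(-10)·45 − 11·18] + [11·11 − 28·45]| = 3469, so the area is 1734.5.
Along each edge there are gcd(|Δx|,|Δy|)+1 lattice points, so counting each shared vertex once the boundary has gcd(62,49) + gcd(24,56) + gcd(21,27) + gcd(17,34) = 1+8+3+17 = 29.
By Pick's theorem I = A − B/2 + 1 = 1734.5 − 29/2 + 1 = 1721.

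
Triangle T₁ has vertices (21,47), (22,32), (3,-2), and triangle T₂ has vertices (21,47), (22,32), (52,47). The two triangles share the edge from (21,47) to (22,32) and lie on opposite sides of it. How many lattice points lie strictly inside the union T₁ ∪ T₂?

369

The union is the simple quadrilateral with vertices (21,47), (3,-2), (22,32), (52,47) in order.
Using the shoelace formula, 2A = |(21·(-2) − 3·47) + (3·32 − 22·(-2)) + (22·47 − 52·32) + (52·47 − 21·47)| = 784, so the area is 392.
Summing gcd(|Δx|,|Δy|) over the edges gives the boundary count: gcd(18,49) + gcd(19,34) + gcd(30,15) + gcd(31,0) = 1+1+15+31 = 48.
By Pick's theorem I = A − B/2 + 1 = 392 − 48/2 + 1 = 369.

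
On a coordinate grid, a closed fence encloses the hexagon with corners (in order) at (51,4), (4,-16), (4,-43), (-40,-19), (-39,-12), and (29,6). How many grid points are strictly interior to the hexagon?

1519

By the shoelace formula, twice the signed area is |[51·(-16) − 4·4] + [4·(-43) − 4·(-16)] + [4·(-19) − (-40)·(-43)] + [(-40)·(-12) − (-39)·(-19)] + [(-39)·6 − 29·(-12)] + [29·4 − 51·6]| = 3073, so the area is 3073/2.
Summing gcd(|Δx|,|Δy|) over the edges gives the boundary count: gcd(47,20) + gcd(0,27) + gcd(44,24) + gcd(1,7) + gcd(68,18) + gcd(22,2) = 1+27+4+1+2+2 = 37.
Pick's theorem gives I = A − B/2 + 1 = 3073/2 − 37/2 + 1 = 1519.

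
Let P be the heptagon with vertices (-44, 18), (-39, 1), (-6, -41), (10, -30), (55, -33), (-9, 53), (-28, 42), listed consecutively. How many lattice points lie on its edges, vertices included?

Summing gcd(|Δx|,|Δy|) over the edges gives the boundary count: gcd(5,17) + gcd(33,42) + gcd(16,11) + gcd(45,3) + gcd(64,86) + gcd(19,11) + gcd(16,24) = 1+3+1+3+2+1+8 = 19.

19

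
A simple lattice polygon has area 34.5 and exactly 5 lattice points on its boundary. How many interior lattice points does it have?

Pick's theorem A = I + B/2 − 1 rearranges to I = A − B/2 + 1 = 34.5 − 5/2 + 1 = 33.

33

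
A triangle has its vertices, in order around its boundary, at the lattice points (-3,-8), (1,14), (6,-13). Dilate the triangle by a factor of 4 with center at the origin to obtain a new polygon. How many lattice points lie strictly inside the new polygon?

1737

By the shoelace formula, twice the signed area is |((-3)·14 − 1·(-8)) + (1·(-13) − 6·14) + (6·(-8) − (-3)·(-13))| = 218, so the area is 109.
The number of boundary lattice points is Σ gcd(|Δx|,|Δy|) = gcd(4,22) + gcd(5,27) + gcd(9,5) = 2+1+1 = 4.
Scaling by 4 multiplies the area by 4² = 16 (so the new area is 1744) and multiplies the boundary lattice-point count by 4, giving 16.
By Pick's theorem, the interior count of the dilated polygon is 1744 − 16/2 + 1 = 1737.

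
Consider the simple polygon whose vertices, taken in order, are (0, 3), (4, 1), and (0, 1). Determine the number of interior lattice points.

1

Using the shoelace formula, 2A = |(0·1 − 4·3) + (4·1 − 0·1) + (0·3 − 0·1)| = 8, so the area is 4.
Along each edge there are gcd(|Δx|,|Δy|)+1 lattice points, so counting each shared vertex once the boundary has gcd(4,2) + gcd(4,0) + gcd(0,2) = 2+4+2 = 8.
Pick's theorem gives I = A − B/2 + 1 = 4 − 8/2 + 1 = 1.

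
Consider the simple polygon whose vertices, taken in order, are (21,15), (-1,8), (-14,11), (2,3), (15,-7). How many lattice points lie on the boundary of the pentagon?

13

Along each edge there are gcd(|Δx|,|Δy|)+1 lattice points, so counting each shared vertex once the boundary has gcd(22,7) + gcd(13,3) + gcd(16,8) + gcd(13,10) + gcd(6,22) = 1+1+8+1+2 = 13.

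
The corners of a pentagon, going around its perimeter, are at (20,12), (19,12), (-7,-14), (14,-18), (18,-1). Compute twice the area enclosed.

698

The shoelace formula gives twice the area as |[20·12 − 19·12] + [19·(-14) − (-7)·12] + [(-7)·(-18) − 14·(-14)] + [14·(-1) − 18·(-18)] + [18·12 − 20·(-1)]| = 698, so the area is 349.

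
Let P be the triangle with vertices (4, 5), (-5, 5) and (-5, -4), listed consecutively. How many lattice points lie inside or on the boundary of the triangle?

Using the shoelace formula, 2A = |(4·5 − (-5)·5) + ((-5)·(-4) − (-5)·5) + ((-5)·5 − 4·(-4))| = 81, so the area is 81/2.
Summing gcd(|Δx|,|Δy|) over the edges gives the boundary count: gcd(9,0) + gcd(0,9) + gcd(9,9) = 9+9+9 = 27.
Pick's theorem gives I = A − B/2 + 1 = 81/2 − 27/2 + 1 = 28, so the closed region contains I + B = 28 + 27 = 55 lattice points.

55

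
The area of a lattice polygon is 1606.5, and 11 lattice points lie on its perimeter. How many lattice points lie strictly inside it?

From Pick's theorem, I = A − B/2 + 1 = 1606.5 − 11/2 + 1 = 1602.

1602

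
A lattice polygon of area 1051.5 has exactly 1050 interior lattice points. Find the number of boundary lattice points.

Pick's theorem gives A = I + B/2 − 1, so B = 2(A − I + 1) = 2(1051.5 − 1050 + 1) = 5.

5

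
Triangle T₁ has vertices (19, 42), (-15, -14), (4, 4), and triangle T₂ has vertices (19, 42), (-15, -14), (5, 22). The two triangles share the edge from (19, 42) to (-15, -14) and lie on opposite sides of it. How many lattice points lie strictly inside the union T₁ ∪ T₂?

The union is the simple quadrilateral with vertices (19, 42), (4, 4), (-15, -14), (5, 22) in order.
By the shoelace formula, twice the signed area is |(19·4 − 4·42) + (4·(-14) − (-15)·4) + ((-15)·22 − 5·(-14)) + (5·42 − 19·22)| = 556, so the area is 278.
Along each edge there are gcd(|Δx|,|Δy|)+1 lattice points, so counting each shared vertex once the boundary has gcd(15,38) + gcd(19,18) + gcd(20,36) + gcd(14,20) = 1+1+4+2 = 8.
By Pick's theorem I = A − B/2 + 1 = 278 − 8/2 + 1 = 275.

275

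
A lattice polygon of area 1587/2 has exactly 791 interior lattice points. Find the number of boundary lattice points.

7

Pick's theorem gives A = I + B/2 − 1, so B = 2(A − I + 1) = 2(1587/2 − 791 + 1) = 7.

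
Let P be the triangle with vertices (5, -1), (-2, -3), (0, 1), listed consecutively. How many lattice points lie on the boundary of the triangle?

Summing gcd(|Δx|,|Δy|) over the edges gives the boundary count: gcd(7,2) + gcd(2,4) + gcd(5,2) = 1+2+1 = 4.

4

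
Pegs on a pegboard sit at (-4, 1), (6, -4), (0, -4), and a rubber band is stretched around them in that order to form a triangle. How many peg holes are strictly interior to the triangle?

10

Using the shoelace formula, 2A = |((-4)·(-4) − 6·1) + (6·(-4) − 0·(-4)) + (0·1 − (-4)·(-4))| = 30, so the area is 15.
The number of boundary lattice points is Σ gcd(|Δx|,|Δy|) = gcd(10,5) + gcd(6,0) + gcd(4,5) = 5+6+1 = 12.
Pick's theorem gives I = A − B/2 + 1 = 15 − 12/2 + 1 = 10.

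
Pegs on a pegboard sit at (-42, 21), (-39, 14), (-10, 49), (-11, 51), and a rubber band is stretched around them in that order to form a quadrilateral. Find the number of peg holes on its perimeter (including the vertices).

4

The number of boundary lattice points is Σ gcd(|Δx|,|Δy|) = gcd(3,7) + gcd(29,35) + gcd(1,2) + gcd(31,30) = 1+1+1+1 = 4.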